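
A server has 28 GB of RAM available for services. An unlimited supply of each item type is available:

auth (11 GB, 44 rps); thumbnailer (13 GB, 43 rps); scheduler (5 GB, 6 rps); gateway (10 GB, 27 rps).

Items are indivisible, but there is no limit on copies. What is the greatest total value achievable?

94 rps

Best value-per-unit is auth at 44/11; filling with it alone gives 2×44 = 88.
Optimal mix: 2×auth + 1×scheduler → memory 27, value 94.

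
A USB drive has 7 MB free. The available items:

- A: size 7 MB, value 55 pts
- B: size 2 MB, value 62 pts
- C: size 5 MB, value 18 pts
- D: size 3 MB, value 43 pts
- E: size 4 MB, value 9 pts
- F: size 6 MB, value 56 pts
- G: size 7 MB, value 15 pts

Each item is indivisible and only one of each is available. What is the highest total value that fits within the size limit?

Check high-value combinations within 7 MB:
- B+D: size 2+3=5, value 62+43=105
- B+C: size 2+5=7, value 62+18=80
- B+E: size 2+4=6, value 62+9=71
- B: size 2, value 62
Best: 105 pts.

105 pts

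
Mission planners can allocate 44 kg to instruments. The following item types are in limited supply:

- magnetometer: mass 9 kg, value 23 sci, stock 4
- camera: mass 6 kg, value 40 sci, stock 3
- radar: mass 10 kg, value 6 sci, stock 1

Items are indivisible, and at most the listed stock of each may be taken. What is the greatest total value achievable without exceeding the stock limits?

166 sci

Top feasible selections:
- 2×magnetometer + 3×camera: mass 36, value 166
- 1×magnetometer + 3×camera + 1×radar: mass 37, value 149
- 3×magnetometer + 2×camera: mass 39, value 149
Best: 166 sci.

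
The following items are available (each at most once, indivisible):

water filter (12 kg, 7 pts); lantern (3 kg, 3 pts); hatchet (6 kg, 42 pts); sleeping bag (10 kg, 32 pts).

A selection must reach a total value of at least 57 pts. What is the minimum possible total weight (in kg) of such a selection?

Subsets with value ≥ 57, sorted by total weight:
- hatchet+sleeping bag: weight 16, value 74
- lantern+hatchet+sleeping bag: weight 19, value 77
- water filter+hatchet+sleeping bag: weight 28, value 81
Minimum weight: 16 kg.

16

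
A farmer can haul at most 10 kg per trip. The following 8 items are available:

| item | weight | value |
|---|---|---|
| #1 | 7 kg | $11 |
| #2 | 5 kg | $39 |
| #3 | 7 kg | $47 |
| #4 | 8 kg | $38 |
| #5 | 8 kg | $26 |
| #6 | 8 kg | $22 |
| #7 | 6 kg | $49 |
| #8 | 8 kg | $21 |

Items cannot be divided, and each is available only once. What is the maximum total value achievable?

Check high-value combinations within 10 kg:
- #7: weight 6, value 49
- #3: weight 7, value 47
- #2: weight 5, value 39
- #4: weight 8, value 38
Best: $49.

$49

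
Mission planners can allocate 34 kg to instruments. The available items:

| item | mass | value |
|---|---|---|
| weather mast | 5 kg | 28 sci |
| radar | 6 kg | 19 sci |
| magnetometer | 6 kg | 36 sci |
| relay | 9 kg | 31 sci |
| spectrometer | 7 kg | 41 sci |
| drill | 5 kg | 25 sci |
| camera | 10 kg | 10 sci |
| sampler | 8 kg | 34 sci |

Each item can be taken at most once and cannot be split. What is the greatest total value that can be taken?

This is a 0/1 knapsack; check combinations near the capacity.
- weather mast+magnetometer+spectrometer+drill+sampler: mass 5+6+7+5+8=31, value 28+36+41+25+34=164
- weather mast+magnetometer+relay+spectrometer+drill: mass 5+6+9+7+5=32, value 28+36+31+41+25=161
- weather mast+relay+spectrometer+drill+sampler: mass 5+9+7+5+8=34, value 28+31+41+25+34=159
- weather mast+radar+magnetometer+spectrometer+sampler: mass 5+6+6+7+8=32, value 28+19+36+41+34=158
Best: 164 sci.

164 sci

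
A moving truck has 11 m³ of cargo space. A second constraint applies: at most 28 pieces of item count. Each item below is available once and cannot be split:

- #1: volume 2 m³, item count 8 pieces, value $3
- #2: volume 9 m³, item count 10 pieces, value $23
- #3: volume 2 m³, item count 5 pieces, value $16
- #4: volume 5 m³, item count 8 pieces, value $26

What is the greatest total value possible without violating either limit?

Feasible sets respecting both limits:
- #1+#3+#4: volume 9, item count 21, value 45
- #3+#4: volume 7, item count 13, value 42
- #2+#3: volume 11, item count 15, value 39
- #1+#4: volume 7, item count 16, value 29
Best: $45.

$45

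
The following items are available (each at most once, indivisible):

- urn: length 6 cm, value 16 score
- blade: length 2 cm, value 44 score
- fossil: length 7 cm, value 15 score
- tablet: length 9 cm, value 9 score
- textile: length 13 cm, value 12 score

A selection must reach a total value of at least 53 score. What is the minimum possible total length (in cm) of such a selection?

8

Subsets with value ≥ 53, sorted by total length:
- urn+blade: length 8, value 60
- blade+fossil: length 9, value 59
- blade+tablet: length 11, value 53
- urn+blade+fossil: length 15, value 75
Minimum length: 8 cm.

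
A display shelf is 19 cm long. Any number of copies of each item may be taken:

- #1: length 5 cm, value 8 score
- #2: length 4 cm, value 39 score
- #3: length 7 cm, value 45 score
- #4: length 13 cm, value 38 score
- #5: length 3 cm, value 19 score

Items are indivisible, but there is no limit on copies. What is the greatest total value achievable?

175 score

Best value-per-unit is #2 at 39/4; filling with it alone gives 4×39 = 156.
Optimal mix: 4×#2 + 1×#5 → length 19, value 175.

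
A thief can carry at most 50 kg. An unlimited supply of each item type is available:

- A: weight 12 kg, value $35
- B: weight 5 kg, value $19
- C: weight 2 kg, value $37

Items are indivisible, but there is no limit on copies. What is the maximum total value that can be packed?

$925

Best value-per-unit is C at 37/2, and filling with it alone uses weight 25×2=50. No mix of the others beats 25×37 = 925.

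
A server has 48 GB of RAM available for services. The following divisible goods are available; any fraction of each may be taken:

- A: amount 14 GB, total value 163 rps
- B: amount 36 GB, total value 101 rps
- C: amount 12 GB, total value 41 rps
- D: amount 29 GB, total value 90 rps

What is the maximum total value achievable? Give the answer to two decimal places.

Take in order of value per unit:
- A (163/14 per unit): all 14 → value 163, running total 163.00
- C (41/12 per unit): all 12 → value 41, running total 204.00
- D (90/29 per unit): 22 of 29 → value 22×90/29 = 68.2759, running total 272.28
Total 272.28.

272.28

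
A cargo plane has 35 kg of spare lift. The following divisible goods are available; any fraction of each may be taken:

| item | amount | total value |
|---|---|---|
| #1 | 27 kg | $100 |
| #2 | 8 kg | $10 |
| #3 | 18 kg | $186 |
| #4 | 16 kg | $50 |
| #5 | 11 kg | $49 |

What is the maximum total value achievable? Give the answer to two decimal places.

257.22

Take in order of value per unit:
- #3 (186/18 per unit): all 18 → value 186, running total 186.00
- #5 (49/11 per unit): all 11 → value 49, running total 235.00
- #1 (100/27 per unit): 6 of 27 → value 6×100/27 = 22.2222, running total 257.22
Total 257.22.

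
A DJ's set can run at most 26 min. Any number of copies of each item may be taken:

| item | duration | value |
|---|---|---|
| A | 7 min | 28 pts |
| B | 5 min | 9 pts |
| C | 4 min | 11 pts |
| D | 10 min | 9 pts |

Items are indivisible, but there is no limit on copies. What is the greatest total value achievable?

Best value-per-unit is A at 28/7; filling with it alone gives 3×28 = 84.
Optimal mix: 3×A + 1×C → duration 25, value 95.

95 pts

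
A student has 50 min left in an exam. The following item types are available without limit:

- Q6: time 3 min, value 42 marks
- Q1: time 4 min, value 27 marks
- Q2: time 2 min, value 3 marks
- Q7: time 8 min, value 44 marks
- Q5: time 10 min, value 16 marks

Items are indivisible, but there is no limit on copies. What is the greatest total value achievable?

Best value-per-unit is Q6 at 42/3; filling with it alone gives 16×42 = 672.
Optimal mix: 16×Q6 + 1×Q2 → time 50, value 675.

675 marks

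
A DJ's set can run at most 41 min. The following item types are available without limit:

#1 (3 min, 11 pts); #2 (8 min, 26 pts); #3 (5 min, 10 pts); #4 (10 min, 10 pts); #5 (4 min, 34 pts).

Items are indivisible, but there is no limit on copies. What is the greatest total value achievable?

Best value-per-unit is #5 at 34/4, and filling with it alone uses duration 10×4=40. No mix of the others beats 10×34 = 340.

340 pts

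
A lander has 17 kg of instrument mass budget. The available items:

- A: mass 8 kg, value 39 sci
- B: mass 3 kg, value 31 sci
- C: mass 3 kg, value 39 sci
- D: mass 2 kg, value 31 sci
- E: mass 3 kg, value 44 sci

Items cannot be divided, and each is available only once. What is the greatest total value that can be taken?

Check high-value combinations within 17 kg:
- A+C+D+E: mass 8+3+2+3=16, value 39+39+31+44=153
- A+B+C+E: mass 8+3+3+3=17, value 39+31+39+44=153
- B+C+D+E: mass 3+3+2+3=11, value 31+39+31+44=145
- A+B+D+E: mass 8+3+2+3=16, value 39+31+31+44=145
- A+B+C+D: mass 8+3+3+2=16, value 39+31+39+31=140
Best: 153 sci.

153 sci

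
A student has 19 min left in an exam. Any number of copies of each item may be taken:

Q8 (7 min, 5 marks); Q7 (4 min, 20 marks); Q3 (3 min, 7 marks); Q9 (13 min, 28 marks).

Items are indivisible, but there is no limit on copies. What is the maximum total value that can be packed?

87 marks

Best value-per-unit is Q7 at 20/4; filling with it alone gives 4×20 = 80.
Optimal mix: 4×Q7 + 1×Q3 → time 19, value 87.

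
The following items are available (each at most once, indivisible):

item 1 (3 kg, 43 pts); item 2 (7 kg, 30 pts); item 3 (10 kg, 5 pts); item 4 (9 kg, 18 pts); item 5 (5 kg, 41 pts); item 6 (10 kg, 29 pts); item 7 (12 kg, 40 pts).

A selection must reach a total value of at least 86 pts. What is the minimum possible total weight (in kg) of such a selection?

15

Subsets with value ≥ 86, sorted by total weight:
- item 1+item 2+item 5: weight 15, value 114
- item 1+item 4+item 5: weight 17, value 102
- item 1+item 5+item 6: weight 18, value 113
- item 1+item 3+item 5: weight 18, value 89
Minimum weight: 15 kg.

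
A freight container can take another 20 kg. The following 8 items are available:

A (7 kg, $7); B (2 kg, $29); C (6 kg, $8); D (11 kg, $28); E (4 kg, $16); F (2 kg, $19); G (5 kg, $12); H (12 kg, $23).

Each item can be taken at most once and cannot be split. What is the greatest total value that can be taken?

$92

Check high-value combinations within 20 kg:
- B+D+E+F: weight 2+11+4+2=19, value 29+28+16+19=92
- B+D+F+G: weight 2+11+2+5=20, value 29+28+19+12=88
- B+E+F+H: weight 2+4+2+12=20, value 29+16+19+23=87
- B+C+E+F+G: weight 2+6+4+2+5=19, value 29+8+16+19+12=84
Best: $92.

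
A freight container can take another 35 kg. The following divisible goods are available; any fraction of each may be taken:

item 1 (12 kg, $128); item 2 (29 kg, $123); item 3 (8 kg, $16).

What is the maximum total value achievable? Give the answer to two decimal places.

Take in order of value per unit:
- item 1 (128/12 per unit): all 12 → value 128, running total 128.00
- item 2 (123/29 per unit): 23 of 29 → value 23×123/29 = 97.5517, running total 225.55
Total 225.55.

225.55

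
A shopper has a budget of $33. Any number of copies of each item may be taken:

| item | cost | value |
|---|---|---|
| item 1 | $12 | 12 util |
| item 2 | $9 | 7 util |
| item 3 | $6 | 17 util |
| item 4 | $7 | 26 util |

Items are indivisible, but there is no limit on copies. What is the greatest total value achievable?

Best value-per-unit is item 4 at 26/7; filling with it alone gives 4×26 = 104.
Optimal mix: 2×item 3 + 3×item 4 → cost 33, value 112.

112 util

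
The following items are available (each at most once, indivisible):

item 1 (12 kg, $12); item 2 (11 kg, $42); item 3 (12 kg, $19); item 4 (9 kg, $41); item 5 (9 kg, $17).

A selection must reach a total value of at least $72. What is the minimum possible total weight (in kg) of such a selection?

Subsets with value ≥ 72, sorted by total weight:
- item 2+item 4: weight 20, value 83
- item 2+item 4+item 5: weight 29, value 100
Minimum weight: 20 kg.

20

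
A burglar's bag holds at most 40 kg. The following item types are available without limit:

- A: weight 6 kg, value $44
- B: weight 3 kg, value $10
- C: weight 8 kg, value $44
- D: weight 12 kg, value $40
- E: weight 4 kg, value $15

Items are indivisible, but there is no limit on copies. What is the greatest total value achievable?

$279

Best value-per-unit is A at 44/6; filling with it alone gives 6×44 = 264.
Optimal mix: 6×A + 1×E → weight 40, value 279.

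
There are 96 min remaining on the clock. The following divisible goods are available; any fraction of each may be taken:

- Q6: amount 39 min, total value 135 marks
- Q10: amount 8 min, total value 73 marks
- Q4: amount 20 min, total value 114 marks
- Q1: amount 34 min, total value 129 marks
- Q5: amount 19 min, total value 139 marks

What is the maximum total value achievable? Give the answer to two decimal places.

506.92

Take in order of value per unit:
- Q10 (73/8 per unit): all 8 → value 73, running total 73.00
- Q5 (139/19 per unit): all 19 → value 139, running total 212.00
- Q4 (114/20 per unit): all 20 → value 114, running total 326.00
- Q1 (129/34 per unit): all 34 → value 129, running total 455.00
- Q6 (135/39 per unit): 15 of 39 → value 15×135/39 = 51.9231, running total 506.92
Total 506.92.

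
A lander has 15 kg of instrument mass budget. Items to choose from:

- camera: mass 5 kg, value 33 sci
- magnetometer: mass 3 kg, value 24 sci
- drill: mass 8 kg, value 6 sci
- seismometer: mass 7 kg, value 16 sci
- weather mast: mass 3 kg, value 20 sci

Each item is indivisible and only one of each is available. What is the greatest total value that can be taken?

77 sci

This is a 0/1 knapsack; check combinations near the capacity.
- camera+magnetometer+weather mast: mass 5+3+3=11, value 33+24+20=77
- camera+magnetometer+seismometer: mass 5+3+7=15, value 33+24+16=73
- camera+seismometer+weather mast: mass 5+7+3=15, value 33+16+20=69
- magnetometer+seismometer+weather mast: mass 3+7+3=13, value 24+16+20=60
- camera+magnetometer: mass 5+3=8, value 33+24=57
Best: 77 sci.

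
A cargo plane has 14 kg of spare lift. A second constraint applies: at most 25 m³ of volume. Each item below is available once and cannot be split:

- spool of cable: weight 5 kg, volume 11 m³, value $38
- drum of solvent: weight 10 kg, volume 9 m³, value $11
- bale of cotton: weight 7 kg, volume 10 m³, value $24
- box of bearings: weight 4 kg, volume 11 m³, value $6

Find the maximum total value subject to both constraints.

$62

Feasible sets respecting both limits:
- spool of cable+bale of cotton: weight 12, volume 21, value 62
- spool of cable+box of bearings: weight 9, volume 22, value 44
- spool of cable: weight 5, volume 11, value 38
- bale of cotton+box of bearings: weight 11, volume 21, value 30
Best: $62.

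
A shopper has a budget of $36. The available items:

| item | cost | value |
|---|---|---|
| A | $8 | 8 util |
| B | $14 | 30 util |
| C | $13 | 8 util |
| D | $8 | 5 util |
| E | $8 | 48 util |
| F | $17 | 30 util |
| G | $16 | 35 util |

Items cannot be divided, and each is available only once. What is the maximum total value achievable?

91 util

Check high-value combinations within $36:
- A+E+G: cost 8+8+16=32, value 8+48+35=91
- D+E+G: cost 8+8+16=32, value 5+48+35=88
- A+B+E: cost 8+14+8=30, value 8+30+48=86
- A+E+F: cost 8+8+17=33, value 8+48+30=86
Best: 91 util.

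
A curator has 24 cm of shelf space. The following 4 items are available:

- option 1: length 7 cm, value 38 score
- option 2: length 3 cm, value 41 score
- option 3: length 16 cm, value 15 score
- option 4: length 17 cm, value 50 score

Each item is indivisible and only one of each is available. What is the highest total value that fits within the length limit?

This is a 0/1 knapsack; check combinations near the capacity.
- option 2+option 4: length 3+17=20, value 41+50=91
- option 1+option 4: length 7+17=24, value 38+50=88
- option 1+option 2: length 7+3=10, value 38+41=79
- option 2+option 3: length 3+16=19, value 41+15=56
- option 1+option 3: length 7+16=23, value 38+15=53
Best: 91 score.

91 score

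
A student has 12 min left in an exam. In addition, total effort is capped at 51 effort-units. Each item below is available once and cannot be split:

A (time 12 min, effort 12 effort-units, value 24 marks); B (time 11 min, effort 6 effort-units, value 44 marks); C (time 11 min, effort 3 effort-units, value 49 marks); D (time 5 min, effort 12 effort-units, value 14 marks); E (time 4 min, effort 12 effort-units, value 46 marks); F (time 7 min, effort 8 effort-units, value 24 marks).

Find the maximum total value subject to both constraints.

Feasible sets respecting both limits:
- E+F: time 11, effort 20, value 70
- D+E: time 9, effort 24, value 60
- C: time 11, effort 3, value 49
- E: time 4, effort 12, value 46
Best: 70 marks.

70 marks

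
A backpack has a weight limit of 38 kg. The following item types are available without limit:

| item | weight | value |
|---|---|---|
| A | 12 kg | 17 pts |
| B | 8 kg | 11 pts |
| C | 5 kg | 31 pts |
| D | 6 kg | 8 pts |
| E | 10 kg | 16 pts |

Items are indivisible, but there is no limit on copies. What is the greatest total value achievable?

Best value-per-unit is C at 31/5, and filling with it alone uses weight 7×5=35. No mix of the others beats 7×31 = 217.

217 pts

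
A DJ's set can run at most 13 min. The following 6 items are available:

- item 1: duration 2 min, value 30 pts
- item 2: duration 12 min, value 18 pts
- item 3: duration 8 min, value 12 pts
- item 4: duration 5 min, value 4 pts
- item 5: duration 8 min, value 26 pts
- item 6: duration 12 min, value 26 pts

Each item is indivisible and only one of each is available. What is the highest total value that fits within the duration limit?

This is a 0/1 knapsack; check combinations near the capacity.
- item 1+item 5: duration 2+8=10, value 30+26=56
- item 1+item 3: duration 2+8=10, value 30+12=42
- item 1+item 4: duration 2+5=7, value 30+4=34
- item 1: duration 2, value 30
Best: 56 pts.

56 pts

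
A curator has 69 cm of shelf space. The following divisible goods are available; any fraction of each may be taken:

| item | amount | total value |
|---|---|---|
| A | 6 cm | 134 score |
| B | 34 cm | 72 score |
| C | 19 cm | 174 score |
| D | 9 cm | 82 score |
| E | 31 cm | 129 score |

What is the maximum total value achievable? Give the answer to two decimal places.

Take in order of value per unit:
- A (134/6 per unit): all 6 → value 134, running total 134.00
- C (174/19 per unit): all 19 → value 174, running total 308.00
- D (82/9 per unit): all 9 → value 82, running total 390.00
- E (129/31 per unit): all 31 → value 129, running total 519.00
- B (72/34 per unit): 4 of 34 → value 4×72/34 = 8.4706, running total 527.47
Total 527.47.

527.47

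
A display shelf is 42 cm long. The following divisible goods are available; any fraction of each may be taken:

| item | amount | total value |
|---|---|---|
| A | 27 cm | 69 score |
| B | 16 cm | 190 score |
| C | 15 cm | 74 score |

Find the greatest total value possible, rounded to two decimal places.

292.11

Take in order of value per unit:
- B (190/16 per unit): all 16 → value 190, running total 190.00
- C (74/15 per unit): all 15 → value 74, running total 264.00
- A (69/27 per unit): 11 of 27 → value 11×69/27 = 28.1111, running total 292.11
Total 292.11.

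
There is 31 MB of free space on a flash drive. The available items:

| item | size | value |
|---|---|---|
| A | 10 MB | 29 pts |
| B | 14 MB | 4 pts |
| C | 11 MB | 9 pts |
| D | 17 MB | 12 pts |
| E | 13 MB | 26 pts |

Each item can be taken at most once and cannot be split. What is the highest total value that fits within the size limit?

This is a 0/1 knapsack; check combinations near the capacity.
- A+E: size 10+13=23, value 29+26=55
- A+D: size 10+17=27, value 29+12=41
- A+C: size 10+11=21, value 29+9=38
- D+E: size 17+13=30, value 12+26=38
Best: 55 pts.

55 pts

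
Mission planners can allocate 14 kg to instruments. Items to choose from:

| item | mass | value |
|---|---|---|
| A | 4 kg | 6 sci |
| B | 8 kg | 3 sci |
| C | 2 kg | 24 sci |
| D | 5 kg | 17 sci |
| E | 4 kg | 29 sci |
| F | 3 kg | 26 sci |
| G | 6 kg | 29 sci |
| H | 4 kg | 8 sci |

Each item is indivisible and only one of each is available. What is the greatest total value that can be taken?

This is a 0/1 knapsack; check combinations near the capacity.
- C+D+E+F: mass 2+5+4+3=14, value 24+17+29+26=96
- C+E+F+H: mass 2+4+3+4=13, value 24+29+26+8=87
- A+C+E+F: mass 4+2+4+3=13, value 6+24+29+26=85
- E+F+G: mass 4+3+6=13, value 29+26+29=84
Best: 96 sci.

96 sci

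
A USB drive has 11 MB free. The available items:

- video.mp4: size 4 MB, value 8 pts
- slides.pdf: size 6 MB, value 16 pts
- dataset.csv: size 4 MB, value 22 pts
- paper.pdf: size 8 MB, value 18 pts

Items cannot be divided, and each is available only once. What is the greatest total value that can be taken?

38 pts

Check high-value combinations within 11 MB:
- slides.pdf+dataset.csv: size 6+4=10, value 16+22=38
- video.mp4+dataset.csv: size 4+4=8, value 8+22=30
- video.mp4+slides.pdf: size 4+6=10, value 8+16=24
- dataset.csv: size 4, value 22
- paper.pdf: size 8, value 18
Best: 38 pts.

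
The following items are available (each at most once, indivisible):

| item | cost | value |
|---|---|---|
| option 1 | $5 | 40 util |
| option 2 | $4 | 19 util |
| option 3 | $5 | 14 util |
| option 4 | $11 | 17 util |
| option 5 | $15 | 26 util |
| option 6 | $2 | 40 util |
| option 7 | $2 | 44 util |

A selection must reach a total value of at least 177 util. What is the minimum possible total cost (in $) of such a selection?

33

Subsets with value ≥ 177, sorted by total cost:
- option 1+option 2+option 3+option 5+option 6+option 7: cost 33, value 183
- option 1+option 2+option 4+option 5+option 6+option 7: cost 39, value 186
- option 1+option 3+option 4+option 5+option 6+option 7: cost 40, value 181
Minimum cost: 33 $.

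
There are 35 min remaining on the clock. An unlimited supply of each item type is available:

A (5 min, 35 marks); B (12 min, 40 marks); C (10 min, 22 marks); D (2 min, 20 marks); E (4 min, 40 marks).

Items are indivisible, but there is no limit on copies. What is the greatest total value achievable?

340 marks

Best value-per-unit is D at 20/2, and filling with it alone uses time 17×2=34. No mix of the others beats 17×20 = 340.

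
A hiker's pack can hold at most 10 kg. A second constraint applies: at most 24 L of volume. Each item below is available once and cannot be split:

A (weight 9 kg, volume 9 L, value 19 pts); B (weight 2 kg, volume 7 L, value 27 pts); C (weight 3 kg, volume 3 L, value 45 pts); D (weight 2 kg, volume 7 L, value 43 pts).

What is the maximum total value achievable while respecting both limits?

Feasible sets respecting both limits:
- B+C+D: weight 7, volume 17, value 115
- C+D: weight 5, volume 10, value 88
- B+C: weight 5, volume 10, value 72
- B+D: weight 4, volume 14, value 70
Best: 115 pts.

115 pts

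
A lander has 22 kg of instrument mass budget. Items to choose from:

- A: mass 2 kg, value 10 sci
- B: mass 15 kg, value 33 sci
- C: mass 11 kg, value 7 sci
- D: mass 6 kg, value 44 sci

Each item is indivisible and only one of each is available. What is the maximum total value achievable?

77 sci

Check high-value combinations within 22 kg:
- B+D: mass 15+6=21, value 33+44=77
- A+C+D: mass 2+11+6=19, value 10+7+44=61
- A+D: mass 2+6=8, value 10+44=54
Best: 77 sci.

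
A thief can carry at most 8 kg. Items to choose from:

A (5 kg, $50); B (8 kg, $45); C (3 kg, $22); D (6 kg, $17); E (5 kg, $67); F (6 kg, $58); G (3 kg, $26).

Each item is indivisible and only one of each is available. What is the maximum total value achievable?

$93

Check high-value combinations within 8 kg:
- E+G: weight 5+3=8, value 67+26=93
- C+E: weight 3+5=8, value 22+67=89
- A+G: weight 5+3=8, value 50+26=76
- A+C: weight 5+3=8, value 50+22=72
- E: weight 5, value 67
Best: $93.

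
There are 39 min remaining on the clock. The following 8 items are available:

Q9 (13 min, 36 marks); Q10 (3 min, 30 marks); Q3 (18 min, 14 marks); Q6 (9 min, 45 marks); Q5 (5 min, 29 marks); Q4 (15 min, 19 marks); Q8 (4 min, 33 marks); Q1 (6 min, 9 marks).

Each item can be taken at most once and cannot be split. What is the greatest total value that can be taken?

Check high-value combinations within 39 min:
- Q9+Q10+Q6+Q5+Q8: time 13+3+9+5+4=34, value 36+30+45+29+33=173
- Q10+Q6+Q5+Q4+Q8: time 3+9+5+15+4=36, value 30+45+29+19+33=156
- Q9+Q10+Q6+Q8+Q1: time 13+3+9+4+6=35, value 36+30+45+33+9=153
Best: 173 marks.

173 marks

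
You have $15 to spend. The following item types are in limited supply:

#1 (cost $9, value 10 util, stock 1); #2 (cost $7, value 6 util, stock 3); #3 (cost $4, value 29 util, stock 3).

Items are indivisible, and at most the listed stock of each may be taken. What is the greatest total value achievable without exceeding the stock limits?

Best selections within cost 15 and stock limits:
- 3×#3: cost 12, value 87
- 1×#2 + 2×#3: cost 15, value 64
Best: 87 util.

87 util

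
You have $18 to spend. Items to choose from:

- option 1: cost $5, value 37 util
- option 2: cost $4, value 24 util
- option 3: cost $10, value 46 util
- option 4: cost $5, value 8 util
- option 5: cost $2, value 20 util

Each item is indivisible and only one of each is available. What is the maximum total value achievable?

Check high-value combinations within $18:
- option 1+option 3+option 5: cost 5+10+2=17, value 37+46+20=103
- option 2+option 3+option 5: cost 4+10+2=16, value 24+46+20=90
- option 1+option 2+option 4+option 5: cost 5+4+5+2=16, value 37+24+8+20=89
- option 1+option 3: cost 5+10=15, value 37+46=83
Best: 103 util.

103 util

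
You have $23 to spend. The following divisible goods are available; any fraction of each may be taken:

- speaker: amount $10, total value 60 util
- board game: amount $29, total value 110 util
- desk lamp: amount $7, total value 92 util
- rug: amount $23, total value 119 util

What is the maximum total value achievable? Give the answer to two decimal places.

Take in order of value per unit:
- desk lamp (92/7 per unit): all 7 → value 92, running total 92.00
- speaker (60/10 per unit): all 10 → value 60, running total 152.00
- rug (119/23 per unit): 6 of 23 → value 6×119/23 = 31.0435, running total 183.04
Total 183.04.

183.04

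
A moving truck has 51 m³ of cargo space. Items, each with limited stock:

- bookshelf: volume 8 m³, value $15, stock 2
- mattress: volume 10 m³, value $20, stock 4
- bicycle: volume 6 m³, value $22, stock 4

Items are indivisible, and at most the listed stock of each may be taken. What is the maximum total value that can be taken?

Top feasible selections:
- 2×bookshelf + 1×mattress + 4×bicycle: volume 50, value 138
- 2×mattress + 4×bicycle: volume 44, value 128
- 3×mattress + 3×bicycle: volume 48, value 126
- 1×bookshelf + 1×mattress + 4×bicycle: volume 42, value 123
Best: $138.

$138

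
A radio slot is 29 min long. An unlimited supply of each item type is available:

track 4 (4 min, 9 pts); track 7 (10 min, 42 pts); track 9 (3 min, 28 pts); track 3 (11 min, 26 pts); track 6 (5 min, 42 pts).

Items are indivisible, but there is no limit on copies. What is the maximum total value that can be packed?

Best value-per-unit is track 9 at 28/3; filling with it alone gives 9×28 = 252.
Optimal mix: 8×track 9 + 1×track 6 → duration 29, value 266.

266 pts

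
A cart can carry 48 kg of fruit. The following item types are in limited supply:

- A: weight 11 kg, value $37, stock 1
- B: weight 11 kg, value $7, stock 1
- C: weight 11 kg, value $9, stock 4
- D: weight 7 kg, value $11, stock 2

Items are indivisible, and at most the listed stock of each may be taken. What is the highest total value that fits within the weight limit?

$77

Best selections within weight 48 and stock limits:
- 1×A + 2×C + 2×D: weight 47, value 77
- 1×A + 1×B + 1×C + 2×D: weight 47, value 75
- 1×A + 1×C + 2×D: weight 36, value 68
- 1×A + 1×B + 2×D: weight 36, value 66
Best: $77.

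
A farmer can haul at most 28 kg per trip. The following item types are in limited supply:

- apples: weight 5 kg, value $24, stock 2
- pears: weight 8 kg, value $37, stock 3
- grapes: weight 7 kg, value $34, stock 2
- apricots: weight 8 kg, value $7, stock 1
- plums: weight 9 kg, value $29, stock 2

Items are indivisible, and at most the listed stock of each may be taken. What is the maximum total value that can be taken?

$132

Best selections within weight 28 and stock limits:
- 1×apples + 2×pears + 1×grapes: weight 28, value 132
- 1×apples + 1×pears + 2×grapes: weight 27, value 129
- 2×apples + 2×pears: weight 26, value 122
- 1×apples + 2×grapes + 1×plums: weight 28, value 121
Best: $132.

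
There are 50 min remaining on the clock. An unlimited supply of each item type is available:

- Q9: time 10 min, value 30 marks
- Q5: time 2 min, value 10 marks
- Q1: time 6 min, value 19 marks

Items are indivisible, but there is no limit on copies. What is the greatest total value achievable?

250 marks

Best value-per-unit is Q5 at 10/2, and filling with it alone uses time 25×2=50. No mix of the others beats 25×10 = 250.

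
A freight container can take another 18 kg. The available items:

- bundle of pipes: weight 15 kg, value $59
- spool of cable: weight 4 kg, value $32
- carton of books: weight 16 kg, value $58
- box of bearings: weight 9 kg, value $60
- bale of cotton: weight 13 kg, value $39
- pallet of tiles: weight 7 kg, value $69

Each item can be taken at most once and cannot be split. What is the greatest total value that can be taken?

$129

This is a 0/1 knapsack; check combinations near the capacity.
- box of bearings+pallet of tiles: weight 9+7=16, value 60+69=129
- spool of cable+pallet of tiles: weight 4+7=11, value 32+69=101
- spool of cable+box of bearings: weight 4+9=13, value 32+60=92
Best: $129.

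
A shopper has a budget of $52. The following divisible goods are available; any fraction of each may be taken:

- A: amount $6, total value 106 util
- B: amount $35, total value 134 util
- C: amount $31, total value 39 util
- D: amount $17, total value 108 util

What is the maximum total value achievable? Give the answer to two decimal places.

Take in order of value per unit:
- A (106/6 per unit): all 6 → value 106, running total 106.00
- D (108/17 per unit): all 17 → value 108, running total 214.00
- B (134/35 per unit): 29 of 35 → value 29×134/35 = 111.0286, running total 325.03
Total 325.03.

325.03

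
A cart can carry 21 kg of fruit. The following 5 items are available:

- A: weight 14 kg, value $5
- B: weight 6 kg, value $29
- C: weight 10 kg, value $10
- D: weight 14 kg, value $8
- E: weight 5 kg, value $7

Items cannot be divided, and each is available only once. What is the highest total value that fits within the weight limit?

$46

Check high-value combinations within 21 kg:
- B+C+E: weight 6+10+5=21, value 29+10+7=46
- B+C: weight 6+10=16, value 29+10=39
- B+D: weight 6+14=20, value 29+8=37
- B+E: weight 6+5=11, value 29+7=36
- A+B: weight 14+6=20, value 5+29=34
Best: $46.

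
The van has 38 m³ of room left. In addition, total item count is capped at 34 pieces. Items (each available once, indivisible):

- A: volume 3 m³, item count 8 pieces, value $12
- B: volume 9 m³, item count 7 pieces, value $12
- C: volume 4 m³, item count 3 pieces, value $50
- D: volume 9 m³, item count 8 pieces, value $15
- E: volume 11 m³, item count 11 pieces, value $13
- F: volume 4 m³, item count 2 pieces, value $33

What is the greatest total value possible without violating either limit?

$123

Feasible sets respecting both limits:
- A+C+D+E+F: volume 31, item count 32, value 123
- B+C+D+E+F: volume 37, item count 31, value 123
- A+B+C+D+F: volume 29, item count 28, value 122
- A+B+C+E+F: volume 31, item count 31, value 120
Best: $123.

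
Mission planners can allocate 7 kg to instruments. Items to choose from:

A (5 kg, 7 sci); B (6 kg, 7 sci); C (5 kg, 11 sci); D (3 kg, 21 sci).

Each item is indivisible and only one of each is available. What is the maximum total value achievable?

This is a 0/1 knapsack; check combinations near the capacity.
- D: mass 3, value 21
- C: mass 5, value 11
- A: mass 5, value 7
- B: mass 6, value 7
Best: 21 sci.

21 sci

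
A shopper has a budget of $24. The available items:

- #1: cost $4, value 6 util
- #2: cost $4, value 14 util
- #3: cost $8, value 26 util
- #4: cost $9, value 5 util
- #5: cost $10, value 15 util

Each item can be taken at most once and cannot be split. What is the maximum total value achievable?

55 util

Check high-value combinations within $24:
- #2+#3+#5: cost 4+8+10=22, value 14+26+15=55
- #1+#3+#5: cost 4+8+10=22, value 6+26+15=47
- #1+#2+#3: cost 4+4+8=16, value 6+14+26=46
- #2+#3+#4: cost 4+8+9=21, value 14+26+5=45
- #3+#5: cost 8+10=18, value 26+15=41
Best: 55 util.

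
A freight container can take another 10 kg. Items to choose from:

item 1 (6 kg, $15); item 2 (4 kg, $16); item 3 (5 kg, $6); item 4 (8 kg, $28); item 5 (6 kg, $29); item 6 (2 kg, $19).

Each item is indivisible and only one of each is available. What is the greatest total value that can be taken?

Check high-value combinations within 10 kg:
- item 5+item 6: weight 6+2=8, value 29+19=48
- item 4+item 6: weight 8+2=10, value 28+19=47
- item 2+item 5: weight 4+6=10, value 16+29=45
- item 2+item 6: weight 4+2=6, value 16+19=35
- item 1+item 6: weight 6+2=8, value 15+19=34
Best: $48.

$48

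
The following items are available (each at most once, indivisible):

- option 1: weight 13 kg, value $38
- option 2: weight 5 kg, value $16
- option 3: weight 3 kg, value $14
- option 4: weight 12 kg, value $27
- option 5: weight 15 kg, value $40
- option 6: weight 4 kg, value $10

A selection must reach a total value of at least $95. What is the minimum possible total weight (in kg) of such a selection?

33

Subsets with value ≥ 95, sorted by total weight:
- option 1+option 2+option 3+option 4: weight 33, value 95
- option 1+option 3+option 5+option 6: weight 35, value 102
- option 2+option 3+option 4+option 5: weight 35, value 97
- option 1+option 2+option 3+option 5: weight 36, value 108
Minimum weight: 33 kg.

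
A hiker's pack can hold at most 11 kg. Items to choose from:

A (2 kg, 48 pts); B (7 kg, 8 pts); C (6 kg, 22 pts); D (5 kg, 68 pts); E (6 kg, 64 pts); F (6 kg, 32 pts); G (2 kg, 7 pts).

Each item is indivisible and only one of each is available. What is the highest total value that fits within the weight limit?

Check high-value combinations within 11 kg:
- D+E: weight 5+6=11, value 68+64=132
- A+D+G: weight 2+5+2=9, value 48+68+7=123
- A+E+G: weight 2+6+2=10, value 48+64+7=119
- A+D: weight 2+5=7, value 48+68=116
- A+E: weight 2+6=8, value 48+64=112
Best: 132 pts.

132 pts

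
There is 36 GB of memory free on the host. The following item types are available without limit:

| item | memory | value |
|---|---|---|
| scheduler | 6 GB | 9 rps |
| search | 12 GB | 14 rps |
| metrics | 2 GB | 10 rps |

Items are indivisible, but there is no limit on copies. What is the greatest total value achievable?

180 rps

Best value-per-unit is metrics at 10/2, and filling with it alone uses memory 18×2=36. No mix of the others beats 18×10 = 180.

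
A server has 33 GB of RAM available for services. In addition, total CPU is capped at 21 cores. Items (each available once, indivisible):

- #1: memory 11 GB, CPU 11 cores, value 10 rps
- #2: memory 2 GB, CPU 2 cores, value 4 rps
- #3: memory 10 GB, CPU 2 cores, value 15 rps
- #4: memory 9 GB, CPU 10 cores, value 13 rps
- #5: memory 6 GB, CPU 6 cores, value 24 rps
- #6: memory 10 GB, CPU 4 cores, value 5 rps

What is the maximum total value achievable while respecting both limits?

Feasible sets respecting both limits:
- #2+#3+#4+#5: memory 27, CPU 20, value 56
- #1+#2+#3+#5: memory 29, CPU 21, value 53
- #3+#4+#5: memory 25, CPU 18, value 52
- #1+#3+#5: memory 27, CPU 19, value 49
Best: 56 rps.

56 rps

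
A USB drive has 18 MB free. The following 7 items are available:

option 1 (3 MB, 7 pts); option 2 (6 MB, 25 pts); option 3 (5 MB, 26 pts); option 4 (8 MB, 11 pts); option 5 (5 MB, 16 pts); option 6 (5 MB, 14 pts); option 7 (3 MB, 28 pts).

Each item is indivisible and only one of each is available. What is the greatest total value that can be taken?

86 pts

Check high-value combinations within 18 MB:
- option 1+option 2+option 3+option 7: size 3+6+5+3=17, value 7+25+26+28=86
- option 3+option 5+option 6+option 7: size 5+5+5+3=18, value 26+16+14+28=84
- option 2+option 3+option 7: size 6+5+3=14, value 25+26+28=79
Best: 86 pts.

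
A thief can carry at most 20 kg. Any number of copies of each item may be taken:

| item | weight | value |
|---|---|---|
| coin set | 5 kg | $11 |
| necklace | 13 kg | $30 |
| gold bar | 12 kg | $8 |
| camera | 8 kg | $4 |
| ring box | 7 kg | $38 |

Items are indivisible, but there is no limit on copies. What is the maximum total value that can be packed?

$87

Best value-per-unit is ring box at 38/7; filling with it alone gives 2×38 = 76.
Optimal mix: 1×coin set + 2×ring box → weight 19, value 87.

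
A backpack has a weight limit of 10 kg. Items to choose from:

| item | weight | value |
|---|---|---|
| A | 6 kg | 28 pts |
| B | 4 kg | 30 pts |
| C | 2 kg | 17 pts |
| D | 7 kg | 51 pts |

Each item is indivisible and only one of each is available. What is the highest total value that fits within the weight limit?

68 pts

Check high-value combinations within 10 kg:
- C+D: weight 2+7=9, value 17+51=68
- A+B: weight 6+4=10, value 28+30=58
- D: weight 7, value 51
- B+C: weight 4+2=6, value 30+17=47
Best: 68 pts.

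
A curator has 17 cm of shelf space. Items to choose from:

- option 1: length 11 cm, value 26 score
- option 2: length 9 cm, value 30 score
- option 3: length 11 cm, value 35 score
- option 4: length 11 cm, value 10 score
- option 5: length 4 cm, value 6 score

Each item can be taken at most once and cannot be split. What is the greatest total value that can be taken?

Check high-value combinations within 17 cm:
- option 3+option 5: length 11+4=15, value 35+6=41
- option 2+option 5: length 9+4=13, value 30+6=36
- option 3: length 11, value 35
Best: 41 score.

41 score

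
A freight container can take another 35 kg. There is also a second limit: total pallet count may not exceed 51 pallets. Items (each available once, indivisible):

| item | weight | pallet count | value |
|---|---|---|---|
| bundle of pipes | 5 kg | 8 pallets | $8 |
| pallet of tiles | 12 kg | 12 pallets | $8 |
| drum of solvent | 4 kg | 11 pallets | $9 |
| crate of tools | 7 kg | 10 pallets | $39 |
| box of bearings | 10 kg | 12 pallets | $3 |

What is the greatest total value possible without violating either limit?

$64

Feasible sets respecting both limits:
- bundle of pipes+pallet of tiles+drum of solvent+crate of tools: weight 28, pallet count 41, value 64
- bundle of pipes+drum of solvent+crate of tools+box of bearings: weight 26, pallet count 41, value 59
- pallet of tiles+drum of solvent+crate of tools+box of bearings: weight 33, pallet count 45, value 59
Best: $64.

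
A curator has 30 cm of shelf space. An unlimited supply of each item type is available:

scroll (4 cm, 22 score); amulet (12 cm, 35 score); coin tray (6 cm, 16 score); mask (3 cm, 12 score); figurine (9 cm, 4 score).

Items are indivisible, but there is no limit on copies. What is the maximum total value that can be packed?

156 score

Best value-per-unit is scroll at 22/4; filling with it alone gives 7×22 = 154.
Optimal mix: 6×scroll + 2×mask → length 30, value 156.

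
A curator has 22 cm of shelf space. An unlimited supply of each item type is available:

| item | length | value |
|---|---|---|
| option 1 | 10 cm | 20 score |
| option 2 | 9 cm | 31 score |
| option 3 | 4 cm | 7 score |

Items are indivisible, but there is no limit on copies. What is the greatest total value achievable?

Best value-per-unit is option 2 at 31/9; filling with it alone gives 2×31 = 62.
Optimal mix: 2×option 2 + 1×option 3 → length 22, value 69.

69 score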